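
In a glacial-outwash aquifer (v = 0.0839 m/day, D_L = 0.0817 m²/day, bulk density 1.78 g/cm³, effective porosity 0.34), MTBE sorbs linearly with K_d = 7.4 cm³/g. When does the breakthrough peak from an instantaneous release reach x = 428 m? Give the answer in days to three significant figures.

202000 days

Retardation factor R = 1 + ρ_b·K_d/n = 1 + 1.78 × 7.4/0.34 = 39.74.
Sorption retards both mechanisms: v_R = v/R = 0.002111 m/day, D_R = D/R = 0.002056 m²/day.
Peak time from v_R²t² + 2D_R t − x² = 0: t = (√(D_R² + v_R²x²) − D_R)/v_R².
√(D_R² + v_R²x²) = √(0.002056² + 0.002111² × 428²) = 0.9035; v_R² = 4.456e-06.
t = (0.9035 − 0.002056)/4.456e-06 = 202000 days.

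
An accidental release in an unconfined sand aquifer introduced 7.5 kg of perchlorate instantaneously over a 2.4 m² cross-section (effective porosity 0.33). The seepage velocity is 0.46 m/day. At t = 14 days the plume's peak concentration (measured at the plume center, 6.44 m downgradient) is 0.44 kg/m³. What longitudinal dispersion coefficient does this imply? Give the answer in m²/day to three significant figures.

2.63 m²/day

At the plume center C_max = M/(n_e·A·√(4πDt)), so D = M²/(4πt·(n_e·A·C_max)²).
n_e·A·C_max = 0.33 × 2.4 × 0.44 = 0.3485 kg/m.
D = 7.5²/(4π × 14 × 0.3485²) = 2.63 m²/day.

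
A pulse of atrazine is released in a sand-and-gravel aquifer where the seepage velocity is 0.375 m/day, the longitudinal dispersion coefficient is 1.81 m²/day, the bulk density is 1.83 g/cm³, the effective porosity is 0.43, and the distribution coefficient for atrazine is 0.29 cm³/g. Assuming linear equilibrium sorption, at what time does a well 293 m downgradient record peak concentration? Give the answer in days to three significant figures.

1720 days

Retardation factor R = 1 + ρ_b·K_d/n = 1 + 1.83 × 0.29/0.43 = 2.234.
Sorption retards both mechanisms: v_R = v/R = 0.1679 m/day, D_R = D/R = 0.8102 m²/day.
Peak time from v_R²t² + 2D_R t − x² = 0: t = (√(D_R² + v_R²x²) − D_R)/v_R².
√(D_R² + v_R²x²) = √(0.8102² + 0.1679² × 293²) = 49.20; v_R² = 0.02819.
t = (49.20 − 0.8102)/0.02819 = 1720 days.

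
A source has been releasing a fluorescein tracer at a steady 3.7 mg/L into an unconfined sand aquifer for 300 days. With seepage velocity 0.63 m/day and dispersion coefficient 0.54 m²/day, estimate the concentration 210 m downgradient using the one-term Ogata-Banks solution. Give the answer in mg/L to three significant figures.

For a continuous step input, C/C₀ ≈ ½·erfc((x−vt)/(2√(Dt))).
vt = 0.63 × 300 = 189 m and 2√(Dt) = 2√(0.54 × 300) = 25.46 m.
Argument (x−vt)/(2√(Dt)) = (210 − 189)/25.46 = 0.8248; ½·erfc(0.8248) = 0.1217.
C = 3.7 × 0.1217 = 0.450 mg/L.

0.450 mg/L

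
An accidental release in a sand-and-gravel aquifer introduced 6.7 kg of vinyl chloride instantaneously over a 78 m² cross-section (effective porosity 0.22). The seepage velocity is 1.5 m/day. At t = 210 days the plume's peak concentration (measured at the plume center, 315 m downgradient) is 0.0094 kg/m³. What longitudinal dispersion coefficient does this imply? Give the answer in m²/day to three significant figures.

0.654 m²/day

At the plume center C_max = M/(n_e·A·√(4πDt)), so D = M²/(4πt·(n_e·A·C_max)²).
n_e·A·C_max = 0.22 × 78 × 0.0094 = 0.1613 kg/m.
D = 6.7²/(4π × 210 × 0.1613²) = 0.654 m²/day.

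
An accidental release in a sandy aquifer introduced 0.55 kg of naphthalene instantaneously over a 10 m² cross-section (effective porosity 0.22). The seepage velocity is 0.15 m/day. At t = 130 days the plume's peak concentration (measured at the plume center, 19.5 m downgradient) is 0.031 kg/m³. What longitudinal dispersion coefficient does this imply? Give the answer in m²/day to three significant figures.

At the plume center C_max = M/(n_e·A·√(4πDt)), so D = M²/(4πt·(n_e·A·C_max)²).
n_e·A·C_max = 0.22 × 10 × 0.031 = 0.06820 kg/m.
D = 0.55²/(4π × 130 × 0.06820²) = 0.0398 m²/day.

0.0398 m²/day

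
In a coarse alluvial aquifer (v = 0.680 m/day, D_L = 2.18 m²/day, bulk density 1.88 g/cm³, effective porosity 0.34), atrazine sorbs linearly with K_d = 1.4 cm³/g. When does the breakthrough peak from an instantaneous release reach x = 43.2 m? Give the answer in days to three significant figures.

Retardation factor R = 1 + ρ_b·K_d/n = 1 + 1.88 × 1.4/0.34 = 8.741.
Sorption retards both mechanisms: v_R = v/R = 0.07779 m/day, D_R = D/R = 0.2494 m²/day.
Peak time from v_R²t² + 2D_R t − x² = 0: t = (√(D_R² + v_R²x²) − D_R)/v_R².
√(D_R² + v_R²x²) = √(0.2494² + 0.07779² × 43.2²) = 3.370; v_R² = 0.006051.
t = (3.370 − 0.2494)/0.006051 = 516 days.

516 days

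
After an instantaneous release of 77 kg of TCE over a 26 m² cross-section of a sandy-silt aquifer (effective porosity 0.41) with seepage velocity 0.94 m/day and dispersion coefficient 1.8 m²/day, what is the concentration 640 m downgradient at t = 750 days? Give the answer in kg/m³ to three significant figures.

For an instantaneous plane source, C(x,t) = M/(n_e·A·√(4πDt)) · exp(−(x−vt)²/(4Dt)), with n_e·A the pore (flow) area.
Plume center vt = 0.94 × 750 = 705 m, so the well at 640 m is 65 m upgradient of the peak.
√(4πDt) = 130.2 m, giving peak height M/(n_e·A·√(4πDt)) = 77/(0.41 × 26 × 130.2) = 0.05548 kg/m³.
(x−vt)²/(4Dt) = (-65)²/(4 × 1.8 × 750) = 0.7824; exp(−0.7824) = 0.4573.
C = 0.05548 × 0.4573 = 0.0254 kg/m³.

0.0254 kg/m³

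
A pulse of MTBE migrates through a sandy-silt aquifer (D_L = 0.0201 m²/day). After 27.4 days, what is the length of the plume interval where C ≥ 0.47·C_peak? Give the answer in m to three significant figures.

2.58 m

The plume is Gaussian with σ = √(2Dt) = √(2 × 0.0201 × 27.4) = 1.050 m.
C/C_peak = exp(−Δx²/(2σ²)) = 0.47 ⇒ Δx = σ·√(−2 ln 0.47) = 1.050 × 1.229 = 1.290 m.
Width = 2Δx = 2.58 m.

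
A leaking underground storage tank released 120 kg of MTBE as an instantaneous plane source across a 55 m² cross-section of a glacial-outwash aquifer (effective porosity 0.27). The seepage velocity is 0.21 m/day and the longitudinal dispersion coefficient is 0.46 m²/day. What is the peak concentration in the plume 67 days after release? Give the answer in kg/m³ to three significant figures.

0.411 kg/m³

The peak of an instantaneous 1D plume sits at x = vt; there the Gaussian factor is 1 and C_max = M/(n_e·A·√(4πDt)), where n_e·A is the pore area the mass is dissolved in.
√(4πDt) = √(4π × 0.46 × 67) = 19.68 m, so C_max = 120/(0.27 × 55 × 19.68) = 0.411 kg/m³.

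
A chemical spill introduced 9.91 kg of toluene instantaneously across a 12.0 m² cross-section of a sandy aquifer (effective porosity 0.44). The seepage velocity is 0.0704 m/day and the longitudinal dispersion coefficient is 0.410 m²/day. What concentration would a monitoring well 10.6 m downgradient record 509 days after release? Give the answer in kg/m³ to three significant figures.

0.0171 kg/m³

For an instantaneous plane source, C(x,t) = M/(n_e·A·√(4πDt)) · exp(−(x−vt)²/(4Dt)), with n_e·A the pore (flow) area.
Plume center vt = 0.0704 × 509 = 35.8336 m, so the well at 10.6 m is 25.2336 m upgradient of the peak.
√(4πDt) = 51.21 m, giving peak height M/(n_e·A·√(4πDt)) = 9.91/(0.44 × 12.0 × 51.21) = 0.03665 kg/m³.
(x−vt)²/(4Dt) = (-25.2336)²/(4 × 0.410 × 509) = 0.7628; exp(−0.7628) = 0.4664.
C = 0.03665 × 0.4664 = 0.0171 kg/m³.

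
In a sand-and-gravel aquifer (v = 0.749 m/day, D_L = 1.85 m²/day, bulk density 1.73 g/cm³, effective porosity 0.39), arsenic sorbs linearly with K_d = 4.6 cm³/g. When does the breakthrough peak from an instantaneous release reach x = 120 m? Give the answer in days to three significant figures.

Retardation factor R = 1 + ρ_b·K_d/n = 1 + 1.73 × 4.6/0.39 = 21.41.
Sorption retards both mechanisms: v_R = v/R = 0.03498 m/day, D_R = D/R = 0.08641 m²/day.
Peak time from v_R²t² + 2D_R t − x² = 0: t = (√(D_R² + v_R²x²) − D_R)/v_R².
√(D_R² + v_R²x²) = √(0.08641² + 0.03498² × 120²) = 4.198; v_R² = 0.001224.
t = (4.198 − 0.08641)/0.001224 = 3360 days.

3360 days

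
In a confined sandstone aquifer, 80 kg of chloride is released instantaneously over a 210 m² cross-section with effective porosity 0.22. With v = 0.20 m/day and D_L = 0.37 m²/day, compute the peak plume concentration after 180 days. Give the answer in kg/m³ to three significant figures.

The peak of an instantaneous 1D plume sits at x = vt; there the Gaussian factor is 1 and C_max = M/(n_e·A·√(4πDt)), where n_e·A is the pore area the mass is dissolved in.
√(4πDt) = √(4π × 0.37 × 180) = 28.93 m, so C_max = 80/(0.22 × 210 × 28.93) = 0.0599 kg/m³.

0.0599 kg/m³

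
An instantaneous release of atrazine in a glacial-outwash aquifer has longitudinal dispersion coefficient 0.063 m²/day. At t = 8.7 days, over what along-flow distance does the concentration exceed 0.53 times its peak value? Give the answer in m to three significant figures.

The plume is Gaussian with σ = √(2Dt) = √(2 × 0.063 × 8.7) = 1.047 m.
C/C_peak = exp(−Δx²/(2σ²)) = 0.53 ⇒ Δx = σ·√(−2 ln 0.53) = 1.047 × 1.127 = 1.180 m.
Width = 2Δx = 2.36 m.

2.36 m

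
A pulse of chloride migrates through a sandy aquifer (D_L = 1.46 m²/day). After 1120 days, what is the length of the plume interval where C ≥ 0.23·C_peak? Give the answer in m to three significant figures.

The plume is Gaussian with σ = √(2Dt) = √(2 × 1.46 × 1120) = 57.19 m.
C/C_peak = exp(−Δx²/(2σ²)) = 0.23 ⇒ Δx = σ·√(−2 ln 0.23) = 57.19 × 1.714 = 98.02 m.
Width = 2Δx = 196 m.

196 m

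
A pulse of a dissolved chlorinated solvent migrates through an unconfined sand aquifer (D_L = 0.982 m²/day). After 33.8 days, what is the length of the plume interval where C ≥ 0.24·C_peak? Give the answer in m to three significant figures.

The plume is Gaussian with σ = √(2Dt) = √(2 × 0.982 × 33.8) = 8.148 m.
C/C_peak = exp(−Δx²/(2σ²)) = 0.24 ⇒ Δx = σ·√(−2 ln 0.24) = 8.148 × 1.689 = 13.76 m.
Width = 2Δx = 27.5 m.

27.5 m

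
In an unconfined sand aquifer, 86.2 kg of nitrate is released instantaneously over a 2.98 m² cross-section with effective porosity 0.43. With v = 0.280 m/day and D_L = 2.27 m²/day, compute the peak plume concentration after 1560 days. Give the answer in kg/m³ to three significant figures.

The peak of an instantaneous 1D plume sits at x = vt; there the Gaussian factor is 1 and C_max = M/(n_e·A·√(4πDt)), where n_e·A is the pore area the mass is dissolved in.
√(4πDt) = √(4π × 2.27 × 1560) = 211.0 m, so C_max = 86.2/(0.43 × 2.98 × 211.0) = 0.319 kg/m³.

0.319 kg/m³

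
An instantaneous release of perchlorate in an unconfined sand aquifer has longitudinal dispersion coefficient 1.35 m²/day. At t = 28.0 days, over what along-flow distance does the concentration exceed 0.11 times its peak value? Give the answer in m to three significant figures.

36.5 m

The plume is Gaussian with σ = √(2Dt) = √(2 × 1.35 × 28.0) = 8.695 m.
C/C_peak = exp(−Δx²/(2σ²)) = 0.11 ⇒ Δx = σ·√(−2 ln 0.11) = 8.695 × 2.101 = 18.27 m.
Width = 2Δx = 36.5 m.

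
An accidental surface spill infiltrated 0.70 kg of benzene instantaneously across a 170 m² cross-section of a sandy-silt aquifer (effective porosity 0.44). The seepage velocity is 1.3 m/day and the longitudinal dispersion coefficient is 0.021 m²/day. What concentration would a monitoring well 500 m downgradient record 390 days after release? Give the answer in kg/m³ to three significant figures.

0.000207 kg/m³

For an instantaneous plane source, C(x,t) = M/(n_e·A·√(4πDt)) · exp(−(x−vt)²/(4Dt)), with n_e·A the pore (flow) area.
Plume center vt = 1.3 × 390 = 507 m, so the well at 500 m is 7 m upgradient of the peak.
√(4πDt) = 10.14 m, giving peak height M/(n_e·A·√(4πDt)) = 0.70/(0.44 × 170 × 10.14) = 0.0009229 kg/m³.
(x−vt)²/(4Dt) = (-7)²/(4 × 0.021 × 390) = 1.496; exp(−1.496) = 0.2240.
C = 0.0009229 × 0.2240 = 0.000207 kg/m³.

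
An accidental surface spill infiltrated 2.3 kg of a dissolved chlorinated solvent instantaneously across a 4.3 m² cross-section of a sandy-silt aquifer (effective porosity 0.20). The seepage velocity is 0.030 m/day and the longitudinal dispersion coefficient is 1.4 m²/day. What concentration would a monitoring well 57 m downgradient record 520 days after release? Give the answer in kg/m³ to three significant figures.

0.0155 kg/m³

For an instantaneous plane source, C(x,t) = M/(n_e·A·√(4πDt)) · exp(−(x−vt)²/(4Dt)), with n_e·A the pore (flow) area.
Plume center vt = 0.030 × 520 = 15.6 m, so the well at 57 m is 41.4 m downgradient of the peak.
√(4πDt) = 95.65 m, giving peak height M/(n_e·A·√(4πDt)) = 2.3/(0.20 × 4.3 × 95.65) = 0.02796 kg/m³.
(x−vt)²/(4Dt) = (41.4)²/(4 × 1.4 × 520) = 0.5886; exp(−0.5886) = 0.5551.
C = 0.02796 × 0.5551 = 0.0155 kg/m³.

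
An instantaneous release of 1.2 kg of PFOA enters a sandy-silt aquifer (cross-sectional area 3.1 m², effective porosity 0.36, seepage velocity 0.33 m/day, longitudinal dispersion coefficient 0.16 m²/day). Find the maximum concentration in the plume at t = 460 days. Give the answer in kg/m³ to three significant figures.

0.0354 kg/m³

The peak of an instantaneous 1D plume sits at x = vt; there the Gaussian factor is 1 and C_max = M/(n_e·A·√(4πDt)), where n_e·A is the pore area the mass is dissolved in.
√(4πDt) = √(4π × 0.16 × 460) = 30.41 m, so C_max = 1.2/(0.36 × 3.1 × 30.41) = 0.0354 kg/m³.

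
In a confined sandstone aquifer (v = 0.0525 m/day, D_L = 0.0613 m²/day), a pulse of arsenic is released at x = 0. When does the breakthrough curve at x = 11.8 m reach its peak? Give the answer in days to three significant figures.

204 days

For the 1D instantaneous-source solution, setting ∂C/∂t = 0 at fixed x gives v²t² + 2Dt − x² = 0, so t = (√(D² + v²x²) − D)/v².
√(D² + v²x²) = √(0.0613² + 0.0525² × 11.8²) = 0.6225; v² = 0.00275625.
t = (0.6225 − 0.0613)/0.00275625 = 204 days (vs. the pure-advection estimate x/v = 225 d).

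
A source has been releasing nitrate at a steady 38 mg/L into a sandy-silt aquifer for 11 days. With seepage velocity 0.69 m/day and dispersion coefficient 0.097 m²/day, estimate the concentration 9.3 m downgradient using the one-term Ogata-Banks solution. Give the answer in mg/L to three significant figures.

4.59 mg/L

For a continuous step input, C/C₀ ≈ ½·erfc((x−vt)/(2√(Dt))).
vt = 0.69 × 11 = 7.59 m and 2√(Dt) = 2√(0.097 × 11) = 2.066 m.
Argument (x−vt)/(2√(Dt)) = (9.3 − 7.59)/2.066 = 0.8277; ½·erfc(0.8277) = 0.1209.
C = 38 × 0.1209 = 4.59 mg/L.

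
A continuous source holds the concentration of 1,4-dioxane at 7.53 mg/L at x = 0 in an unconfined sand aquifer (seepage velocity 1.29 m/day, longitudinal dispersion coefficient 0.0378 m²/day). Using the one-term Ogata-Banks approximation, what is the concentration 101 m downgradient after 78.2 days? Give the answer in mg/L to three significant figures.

3.61 mg/L

For a continuous step input, C/C₀ ≈ ½·erfc((x−vt)/(2√(Dt))).
vt = 1.29 × 78.2 = 100.878 m and 2√(Dt) = 2√(0.0378 × 78.2) = 3.439 m.
Argument (x−vt)/(2√(Dt)) = (101 − 100.878)/3.439 = 0.03548; ½·erfc(0.03548) = 0.4800.
C = 7.53 × 0.4800 = 3.61 mg/L.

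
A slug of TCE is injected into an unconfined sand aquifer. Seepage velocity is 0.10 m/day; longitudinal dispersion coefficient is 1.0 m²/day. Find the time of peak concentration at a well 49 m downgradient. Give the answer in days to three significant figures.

For the 1D instantaneous-source solution, setting ∂C/∂t = 0 at fixed x gives v²t² + 2Dt − x² = 0, so t = (√(D² + v²x²) − D)/v².
√(D² + v²x²) = √(1.0² + 0.10² × 49²) = 5.001; v² = 0.01.
t = (5.001 − 1.0)/0.01 = 400 days (vs. the pure-advection estimate x/v = 490 d).

400 days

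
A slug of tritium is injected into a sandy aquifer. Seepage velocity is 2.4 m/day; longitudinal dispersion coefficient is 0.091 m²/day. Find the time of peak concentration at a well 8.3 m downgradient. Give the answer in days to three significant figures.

3.44 days

For the 1D instantaneous-source solution, setting ∂C/∂t = 0 at fixed x gives v²t² + 2Dt − x² = 0, so t = (√(D² + v²x²) − D)/v².
√(D² + v²x²) = √(0.091² + 2.4² × 8.3²) = 19.92; v² = 5.76.
t = (19.92 − 0.091)/5.76 = 3.44 days (vs. the pure-advection estimate x/v = 3.46 d).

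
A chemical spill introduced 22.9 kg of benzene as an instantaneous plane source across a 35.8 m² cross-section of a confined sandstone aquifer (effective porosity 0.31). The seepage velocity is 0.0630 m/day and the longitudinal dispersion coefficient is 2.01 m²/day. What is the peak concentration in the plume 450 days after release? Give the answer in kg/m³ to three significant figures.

0.0194 kg/m³

The peak of an instantaneous 1D plume sits at x = vt; there the Gaussian factor is 1 and C_max = M/(n_e·A·√(4πDt)), where n_e·A is the pore area the mass is dissolved in.
√(4πDt) = √(4π × 2.01 × 450) = 106.6 m, so C_max = 22.9/(0.31 × 35.8 × 106.6) = 0.0194 kg/m³.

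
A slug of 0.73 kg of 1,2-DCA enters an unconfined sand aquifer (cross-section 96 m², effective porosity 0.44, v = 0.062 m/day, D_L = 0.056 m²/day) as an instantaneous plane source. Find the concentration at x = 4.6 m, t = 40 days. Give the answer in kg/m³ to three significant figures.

0.00197 kg/m³

For an instantaneous plane source, C(x,t) = M/(n_e·A·√(4πDt)) · exp(−(x−vt)²/(4Dt)), with n_e·A the pore (flow) area.
Plume center vt = 0.062 × 40 = 2.48 m, so the well at 4.6 m is 2.12 m downgradient of the peak.
√(4πDt) = 5.306 m, giving peak height M/(n_e·A·√(4πDt)) = 0.73/(0.44 × 96 × 5.306) = 0.003257 kg/m³.
(x−vt)²/(4Dt) = (2.12)²/(4 × 0.056 × 40) = 0.5016; exp(−0.5016) = 0.6056.
C = 0.003257 × 0.6056 = 0.00197 kg/m³.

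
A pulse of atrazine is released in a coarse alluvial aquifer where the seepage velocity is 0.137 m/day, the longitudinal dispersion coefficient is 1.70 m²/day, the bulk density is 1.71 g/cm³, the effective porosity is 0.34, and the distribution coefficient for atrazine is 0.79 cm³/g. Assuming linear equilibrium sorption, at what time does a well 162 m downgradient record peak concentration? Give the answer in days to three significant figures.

5450 days

Retardation factor R = 1 + ρ_b·K_d/n = 1 + 1.71 × 0.79/0.34 = 4.973.
Sorption retards both mechanisms: v_R = v/R = 0.02755 m/day, D_R = D/R = 0.3418 m²/day.
Peak time from v_R²t² + 2D_R t − x² = 0: t = (√(D_R² + v_R²x²) − D_R)/v_R².
√(D_R² + v_R²x²) = √(0.3418² + 0.02755² × 162²) = 4.476; v_R² = 0.0007590.
t = (4.476 − 0.3418)/0.0007590 = 5450 days.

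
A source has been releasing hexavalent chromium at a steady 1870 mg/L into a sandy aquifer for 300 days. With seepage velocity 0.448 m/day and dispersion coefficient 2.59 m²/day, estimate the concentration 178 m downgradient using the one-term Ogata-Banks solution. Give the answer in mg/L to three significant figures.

251 mg/L

For a continuous step input, C/C₀ ≈ ½·erfc((x−vt)/(2√(Dt))).
vt = 0.448 × 300 = 134.4 m and 2√(Dt) = 2√(2.59 × 300) = 55.75 m.
Argument (x−vt)/(2√(Dt)) = (178 − 134.4)/55.75 = 0.7821; ½·erfc(0.7821) = 0.1344.
C = 1870 × 0.1344 = 251 mg/L.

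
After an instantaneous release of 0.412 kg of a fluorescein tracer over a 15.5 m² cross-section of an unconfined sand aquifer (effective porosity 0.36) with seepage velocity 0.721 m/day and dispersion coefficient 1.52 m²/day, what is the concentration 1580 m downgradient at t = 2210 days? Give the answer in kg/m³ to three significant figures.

0.000355 kg/m³

For an instantaneous plane source, C(x,t) = M/(n_e·A·√(4πDt)) · exp(−(x−vt)²/(4Dt)), with n_e·A the pore (flow) area.
Plume center vt = 0.721 × 2210 = 1593.41 m, so the well at 1580 m is 13.41 m upgradient of the peak.
√(4πDt) = 205.5 m, giving peak height M/(n_e·A·√(4πDt)) = 0.412/(0.36 × 15.5 × 205.5) = 0.0003593 kg/m³.
(x−vt)²/(4Dt) = (-13.41)²/(4 × 1.52 × 2210) = 0.01338; exp(−0.01338) = 0.9867.
C = 0.0003593 × 0.9867 = 0.000355 kg/m³.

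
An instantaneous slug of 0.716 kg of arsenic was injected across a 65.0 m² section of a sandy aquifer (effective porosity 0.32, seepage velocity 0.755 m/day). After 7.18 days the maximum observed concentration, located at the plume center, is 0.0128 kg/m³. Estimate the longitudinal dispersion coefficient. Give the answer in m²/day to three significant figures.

0.0802 m²/day

At the plume center C_max = M/(n_e·A·√(4πDt)), so D = M²/(4πt·(n_e·A·C_max)²).
n_e·A·C_max = 0.32 × 65.0 × 0.0128 = 0.2662 kg/m.
D = 0.716²/(4π × 7.18 × 0.2662²) = 0.0802 m²/day.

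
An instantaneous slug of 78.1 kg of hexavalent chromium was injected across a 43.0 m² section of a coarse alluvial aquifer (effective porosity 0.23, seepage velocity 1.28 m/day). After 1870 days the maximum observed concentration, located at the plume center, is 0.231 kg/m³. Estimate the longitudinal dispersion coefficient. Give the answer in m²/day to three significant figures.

0.0497 m²/day

At the plume center C_max = M/(n_e·A·√(4πDt)), so D = M²/(4πt·(n_e·A·C_max)²).
n_e·A·C_max = 0.23 × 43.0 × 0.231 = 2.285 kg/m.
D = 78.1²/(4π × 1870 × 2.285²) = 0.0497 m²/day.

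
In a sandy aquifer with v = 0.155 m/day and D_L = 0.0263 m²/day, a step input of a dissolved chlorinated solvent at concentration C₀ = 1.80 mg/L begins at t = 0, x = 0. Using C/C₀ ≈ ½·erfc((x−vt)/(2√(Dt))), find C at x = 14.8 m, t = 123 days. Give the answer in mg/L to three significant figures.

1.72 mg/L

For a continuous step input, C/C₀ ≈ ½·erfc((x−vt)/(2√(Dt))).
vt = 0.155 × 123 = 19.065 m and 2√(Dt) = 2√(0.0263 × 123) = 3.597 m.
Argument (x−vt)/(2√(Dt)) = (14.8 − 19.065)/3.597 = -1.186; ½·erfc(-1.186) = 0.9533.
C = 1.80 × 0.9533 = 1.72 mg/L.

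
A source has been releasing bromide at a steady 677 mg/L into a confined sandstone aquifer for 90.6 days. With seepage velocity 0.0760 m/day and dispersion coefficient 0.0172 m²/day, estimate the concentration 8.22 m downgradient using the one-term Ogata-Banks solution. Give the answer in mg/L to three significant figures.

For a continuous step input, C/C₀ ≈ ½·erfc((x−vt)/(2√(Dt))).
vt = 0.0760 × 90.6 = 6.8856 m and 2√(Dt) = 2√(0.0172 × 90.6) = 2.497 m.
Argument (x−vt)/(2√(Dt)) = (8.22 − 6.8856)/2.497 = 0.5344; ½·erfc(0.5344) = 0.2249.
C = 677 × 0.2249 = 152 mg/L.

152 mg/L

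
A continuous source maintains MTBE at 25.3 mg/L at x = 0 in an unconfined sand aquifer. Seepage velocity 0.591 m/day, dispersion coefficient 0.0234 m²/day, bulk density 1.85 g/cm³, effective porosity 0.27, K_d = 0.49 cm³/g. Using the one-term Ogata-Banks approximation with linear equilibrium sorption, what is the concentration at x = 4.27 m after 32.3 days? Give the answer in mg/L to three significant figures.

Retardation factor R = 1 + ρ_b·K_d/n = 1 + 1.85 × 0.49/0.27 = 4.357.
Sorption retards both mechanisms: v_R = v/R = 0.1356 m/day, D_R = D/R = 0.005371 m²/day.
v_R·t = 0.1356 × 32.3 = 4.37988 m; 2√(D_R t) = 0.8330 m; argument = (4.27 − 4.37988)/0.8330 = -0.1319.
C = C₀ × ½·erfc(-0.1319) = 25.3 × 0.5740 = 14.5 mg/L.

14.5 mg/L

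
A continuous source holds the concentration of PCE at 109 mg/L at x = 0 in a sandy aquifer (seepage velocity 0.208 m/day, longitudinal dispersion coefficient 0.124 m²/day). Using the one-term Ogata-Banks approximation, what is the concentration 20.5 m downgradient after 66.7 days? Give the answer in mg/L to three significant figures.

5.63 mg/L

For a continuous step input, C/C₀ ≈ ½·erfc((x−vt)/(2√(Dt))).
vt = 0.208 × 66.7 = 13.8736 m and 2√(Dt) = 2√(0.124 × 66.7) = 5.752 m.
Argument (x−vt)/(2√(Dt)) = (20.5 − 13.8736)/5.752 = 1.152; ½·erfc(1.152) = 0.05164.
C = 109 × 0.05164 = 5.63 mg/L.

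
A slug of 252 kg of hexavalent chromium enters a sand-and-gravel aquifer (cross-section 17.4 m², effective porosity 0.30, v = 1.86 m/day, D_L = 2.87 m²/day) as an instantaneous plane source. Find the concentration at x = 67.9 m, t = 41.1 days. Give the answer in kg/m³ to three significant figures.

For an instantaneous plane source, C(x,t) = M/(n_e·A·√(4πDt)) · exp(−(x−vt)²/(4Dt)), with n_e·A the pore (flow) area.
Plume center vt = 1.86 × 41.1 = 76.446 m, so the well at 67.9 m is 8.546 m upgradient of the peak.
√(4πDt) = 38.50 m, giving peak height M/(n_e·A·√(4πDt)) = 252/(0.30 × 17.4 × 38.50) = 1.254 kg/m³.
(x−vt)²/(4Dt) = (-8.546)²/(4 × 2.87 × 41.1) = 0.1548; exp(−0.1548) = 0.8566.
C = 1.254 × 0.8566 = 1.07 kg/m³.

1.07 kg/m³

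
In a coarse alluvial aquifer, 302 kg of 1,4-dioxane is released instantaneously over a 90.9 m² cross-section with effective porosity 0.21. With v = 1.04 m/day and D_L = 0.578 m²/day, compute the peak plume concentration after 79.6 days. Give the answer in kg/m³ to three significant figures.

The peak of an instantaneous 1D plume sits at x = vt; there the Gaussian factor is 1 and C_max = M/(n_e·A·√(4πDt)), where n_e·A is the pore area the mass is dissolved in.
√(4πDt) = √(4π × 0.578 × 79.6) = 24.05 m, so C_max = 302/(0.21 × 90.9 × 24.05) = 0.658 kg/m³.

0.658 kg/m³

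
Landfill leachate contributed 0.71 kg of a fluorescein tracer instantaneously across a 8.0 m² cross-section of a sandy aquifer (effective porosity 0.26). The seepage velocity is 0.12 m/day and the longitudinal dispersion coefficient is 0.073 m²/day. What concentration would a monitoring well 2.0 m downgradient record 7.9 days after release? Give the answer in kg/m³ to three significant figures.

0.0785 kg/m³

For an instantaneous plane source, C(x,t) = M/(n_e·A·√(4πDt)) · exp(−(x−vt)²/(4Dt)), with n_e·A the pore (flow) area.
Plume center vt = 0.12 × 7.9 = 0.948 m, so the well at 2.0 m is 1.052 m downgradient of the peak.
√(4πDt) = 2.692 m, giving peak height M/(n_e·A·√(4πDt)) = 0.71/(0.26 × 8.0 × 2.692) = 0.1268 kg/m³.
(x−vt)²/(4Dt) = (1.052)²/(4 × 0.073 × 7.9) = 0.4798; exp(−0.4798) = 0.6189.
C = 0.1268 × 0.6189 = 0.0785 kg/m³.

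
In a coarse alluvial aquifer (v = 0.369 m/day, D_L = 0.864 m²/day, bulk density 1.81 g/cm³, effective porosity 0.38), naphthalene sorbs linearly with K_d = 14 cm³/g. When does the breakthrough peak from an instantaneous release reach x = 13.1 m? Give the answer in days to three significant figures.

Retardation factor R = 1 + ρ_b·K_d/n = 1 + 1.81 × 14/0.38 = 67.68.
Sorption retards both mechanisms: v_R = v/R = 0.005452 m/day, D_R = D/R = 0.01277 m²/day.
Peak time from v_R²t² + 2D_R t − x² = 0: t = (√(D_R² + v_R²x²) − D_R)/v_R².
√(D_R² + v_R²x²) = √(0.01277² + 0.005452² × 13.1²) = 0.07255; v_R² = 2.972e-05.
t = (0.07255 − 0.01277)/2.972e-05 = 2010 days.

2010 days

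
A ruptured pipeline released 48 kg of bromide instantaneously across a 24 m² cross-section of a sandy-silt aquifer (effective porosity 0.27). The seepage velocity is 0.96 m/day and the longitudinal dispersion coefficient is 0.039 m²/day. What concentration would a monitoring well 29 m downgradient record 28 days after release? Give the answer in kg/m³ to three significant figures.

For an instantaneous plane source, C(x,t) = M/(n_e·A·√(4πDt)) · exp(−(x−vt)²/(4Dt)), with n_e·A the pore (flow) area.
Plume center vt = 0.96 × 28 = 26.88 m, so the well at 29 m is 2.12 m downgradient of the peak.
√(4πDt) = 3.704 m, giving peak height M/(n_e·A·√(4πDt)) = 48/(0.27 × 24 × 3.704) = 2.000 kg/m³.
(x−vt)²/(4Dt) = (2.12)²/(4 × 0.039 × 28) = 1.029; exp(−1.029) = 0.3574.
C = 2.000 × 0.3574 = 0.715 kg/m³.

0.715 kg/m³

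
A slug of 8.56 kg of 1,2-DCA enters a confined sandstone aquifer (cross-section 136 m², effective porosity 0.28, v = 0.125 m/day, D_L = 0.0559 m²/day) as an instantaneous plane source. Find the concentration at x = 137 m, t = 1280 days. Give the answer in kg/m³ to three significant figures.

0.00118 kg/m³

For an instantaneous plane source, C(x,t) = M/(n_e·A·√(4πDt)) · exp(−(x−vt)²/(4Dt)), with n_e·A the pore (flow) area.
Plume center vt = 0.125 × 1280 = 160 m, so the well at 137 m is 23 m upgradient of the peak.
√(4πDt) = 29.99 m, giving peak height M/(n_e·A·√(4πDt)) = 8.56/(0.28 × 136 × 29.99) = 0.007495 kg/m³.
(x−vt)²/(4Dt) = (-23)²/(4 × 0.0559 × 1280) = 1.848; exp(−1.848) = 0.1576.
C = 0.007495 × 0.1576 = 0.00118 kg/m³.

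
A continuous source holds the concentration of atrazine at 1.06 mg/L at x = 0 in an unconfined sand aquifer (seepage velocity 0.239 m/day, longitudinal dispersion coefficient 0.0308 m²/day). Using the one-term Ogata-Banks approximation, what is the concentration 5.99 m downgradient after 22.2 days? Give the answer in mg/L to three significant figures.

For a continuous step input, C/C₀ ≈ ½·erfc((x−vt)/(2√(Dt))).
vt = 0.239 × 22.2 = 5.3058 m and 2√(Dt) = 2√(0.0308 × 22.2) = 1.654 m.
Argument (x−vt)/(2√(Dt)) = (5.99 − 5.3058)/1.654 = 0.4137; ½·erfc(0.4137) = 0.2793.
C = 1.06 × 0.2793 = 0.296 mg/L.

0.296 mg/L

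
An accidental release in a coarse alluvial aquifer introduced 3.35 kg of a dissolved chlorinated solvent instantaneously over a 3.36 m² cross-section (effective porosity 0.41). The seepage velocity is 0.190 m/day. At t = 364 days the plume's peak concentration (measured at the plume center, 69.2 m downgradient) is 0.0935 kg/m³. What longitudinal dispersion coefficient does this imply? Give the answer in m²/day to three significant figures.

0.148 m²/day

At the plume center C_max = M/(n_e·A·√(4πDt)), so D = M²/(4πt·(n_e·A·C_max)²).
n_e·A·C_max = 0.41 × 3.36 × 0.0935 = 0.1288 kg/m.
D = 3.35²/(4π × 364 × 0.1288²) = 0.148 m²/day.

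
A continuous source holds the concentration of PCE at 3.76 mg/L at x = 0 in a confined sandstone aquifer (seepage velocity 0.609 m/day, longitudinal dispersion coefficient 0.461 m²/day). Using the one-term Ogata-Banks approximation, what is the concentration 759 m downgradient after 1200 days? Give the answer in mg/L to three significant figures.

For a continuous step input, C/C₀ ≈ ½·erfc((x−vt)/(2√(Dt))).
vt = 0.609 × 1200 = 730.8 m and 2√(Dt) = 2√(0.461 × 1200) = 47.04 m.
Argument (x−vt)/(2√(Dt)) = (759 − 730.8)/47.04 = 0.5995; ½·erfc(0.5995) = 0.1983.
C = 3.76 × 0.1983 = 0.746 mg/L.

0.746 mg/L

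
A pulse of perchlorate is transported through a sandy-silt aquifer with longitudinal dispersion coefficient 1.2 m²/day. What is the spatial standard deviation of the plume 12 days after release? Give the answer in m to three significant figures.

5.37 m

Dispersive spreading gives a Gaussian with σ² = 2Dt; advection only shifts the center.
σ = √(2 × 1.2 × 12) = 5.37 m.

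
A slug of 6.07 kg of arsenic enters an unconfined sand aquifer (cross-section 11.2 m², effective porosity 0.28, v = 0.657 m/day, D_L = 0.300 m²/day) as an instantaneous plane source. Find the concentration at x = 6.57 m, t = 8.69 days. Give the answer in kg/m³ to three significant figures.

For an instantaneous plane source, C(x,t) = M/(n_e·A·√(4πDt)) · exp(−(x−vt)²/(4Dt)), with n_e·A the pore (flow) area.
Plume center vt = 0.657 × 8.69 = 5.70933 m, so the well at 6.57 m is 0.86067 m downgradient of the peak.
√(4πDt) = 5.724 m, giving peak height M/(n_e·A·√(4πDt)) = 6.07/(0.28 × 11.2 × 5.724) = 0.3382 kg/m³.
(x−vt)²/(4Dt) = (0.86067)²/(4 × 0.300 × 8.69) = 0.07103; exp(−0.07103) = 0.9314.
C = 0.3382 × 0.9314 = 0.315 kg/m³.

0.315 kg/m³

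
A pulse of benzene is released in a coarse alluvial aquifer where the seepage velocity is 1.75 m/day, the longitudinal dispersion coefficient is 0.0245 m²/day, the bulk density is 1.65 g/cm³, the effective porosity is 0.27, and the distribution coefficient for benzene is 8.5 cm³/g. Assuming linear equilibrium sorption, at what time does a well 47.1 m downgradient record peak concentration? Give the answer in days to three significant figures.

Retardation factor R = 1 + ρ_b·K_d/n = 1 + 1.65 × 8.5/0.27 = 52.94.
Sorption retards both mechanisms: v_R = v/R = 0.03306 m/day, D_R = D/R = 0.0004628 m²/day.
Peak time from v_R²t² + 2D_R t − x² = 0: t = (√(D_R² + v_R²x²) − D_R)/v_R².
√(D_R² + v_R²x²) = √(0.0004628² + 0.03306² × 47.1²) = 1.557; v_R² = 0.001093.
t = (1.557 − 0.0004628)/0.001093 = 1420 days.

1420 days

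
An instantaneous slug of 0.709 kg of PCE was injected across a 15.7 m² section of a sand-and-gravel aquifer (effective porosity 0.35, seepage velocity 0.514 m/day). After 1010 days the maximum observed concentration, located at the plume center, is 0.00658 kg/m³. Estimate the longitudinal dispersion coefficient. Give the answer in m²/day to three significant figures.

At the plume center C_max = M/(n_e·A·√(4πDt)), so D = M²/(4πt·(n_e·A·C_max)²).
n_e·A·C_max = 0.35 × 15.7 × 0.00658 = 0.03616 kg/m.
D = 0.709²/(4π × 1010 × 0.03616²) = 0.0303 m²/day.

0.0303 m²/day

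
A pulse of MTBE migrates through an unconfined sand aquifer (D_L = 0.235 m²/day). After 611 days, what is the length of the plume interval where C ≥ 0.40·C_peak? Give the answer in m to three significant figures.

45.9 m

The plume is Gaussian with σ = √(2Dt) = √(2 × 0.235 × 611) = 16.95 m.
C/C_peak = exp(−Δx²/(2σ²)) = 0.40 ⇒ Δx = σ·√(−2 ln 0.40) = 16.95 × 1.354 = 22.95 m.
Width = 2Δx = 45.9 m.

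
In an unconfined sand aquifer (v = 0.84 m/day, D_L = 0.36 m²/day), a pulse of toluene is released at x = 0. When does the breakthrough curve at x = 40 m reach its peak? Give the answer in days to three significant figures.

47.1 days

For the 1D instantaneous-source solution, setting ∂C/∂t = 0 at fixed x gives v²t² + 2Dt − x² = 0, so t = (√(D² + v²x²) − D)/v².
√(D² + v²x²) = √(0.36² + 0.84² × 40²) = 33.60; v² = 0.7056.
t = (33.60 − 0.36)/0.7056 = 47.1 days (vs. the pure-advection estimate x/v = 47.6 d).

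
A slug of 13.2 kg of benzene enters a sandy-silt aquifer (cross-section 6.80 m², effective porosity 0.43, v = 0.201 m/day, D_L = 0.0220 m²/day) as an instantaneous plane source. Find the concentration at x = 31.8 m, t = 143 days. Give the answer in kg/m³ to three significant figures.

For an instantaneous plane source, C(x,t) = M/(n_e·A·√(4πDt)) · exp(−(x−vt)²/(4Dt)), with n_e·A the pore (flow) area.
Plume center vt = 0.201 × 143 = 28.743 m, so the well at 31.8 m is 3.057 m downgradient of the peak.
√(4πDt) = 6.288 m, giving peak height M/(n_e·A·√(4πDt)) = 13.2/(0.43 × 6.80 × 6.288) = 0.7179 kg/m³.
(x−vt)²/(4Dt) = (3.057)²/(4 × 0.0220 × 143) = 0.7426; exp(−0.7426) = 0.4759.
C = 0.7179 × 0.4759 = 0.342 kg/m³.

0.342 kg/m³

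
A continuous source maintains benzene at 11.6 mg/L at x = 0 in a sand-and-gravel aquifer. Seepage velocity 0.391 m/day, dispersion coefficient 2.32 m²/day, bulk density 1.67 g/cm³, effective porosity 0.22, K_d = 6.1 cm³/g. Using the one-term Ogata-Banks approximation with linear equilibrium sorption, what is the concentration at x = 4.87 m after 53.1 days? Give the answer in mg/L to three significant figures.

0.303 mg/L

Retardation factor R = 1 + ρ_b·K_d/n = 1 + 1.67 × 6.1/0.22 = 47.30.
Sorption retards both mechanisms: v_R = v/R = 0.008266 m/day, D_R = D/R = 0.04905 m²/day.
v_R·t = 0.008266 × 53.1 = 0.4389246 m; 2√(D_R t) = 3.228 m; argument = (4.87 − 0.4389246)/3.228 = 1.373.
C = C₀ × ½·erfc(1.373) = 11.6 × 0.02609 = 0.303 mg/L.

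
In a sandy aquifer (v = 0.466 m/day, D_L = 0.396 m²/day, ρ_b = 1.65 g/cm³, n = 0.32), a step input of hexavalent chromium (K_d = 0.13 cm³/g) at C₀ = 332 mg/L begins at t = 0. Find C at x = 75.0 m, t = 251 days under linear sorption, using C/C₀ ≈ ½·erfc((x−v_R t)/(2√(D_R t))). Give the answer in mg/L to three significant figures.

Retardation factor R = 1 + ρ_b·K_d/n = 1 + 1.65 × 0.13/0.32 = 1.670.
Sorption retards both mechanisms: v_R = v/R = 0.2790 m/day, D_R = D/R = 0.2371 m²/day.
v_R·t = 0.2790 × 251 = 70.029 m; 2√(D_R t) = 15.43 m; argument = (75.0 − 70.029)/15.43 = 0.3222.
C = C₀ × ½·erfc(0.3222) = 332 × 0.3243 = 108 mg/L.

108 mg/L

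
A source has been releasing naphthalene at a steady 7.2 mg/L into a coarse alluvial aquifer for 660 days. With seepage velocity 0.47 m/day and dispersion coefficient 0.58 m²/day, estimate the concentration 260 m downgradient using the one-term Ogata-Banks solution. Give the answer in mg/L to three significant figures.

6.95 mg/L

For a continuous step input, C/C₀ ≈ ½·erfc((x−vt)/(2√(Dt))).
vt = 0.47 × 660 = 310.2 m and 2√(Dt) = 2√(0.58 × 660) = 39.13 m.
Argument (x−vt)/(2√(Dt)) = (260 − 310.2)/39.13 = -1.283; ½·erfc(-1.283) = 0.9652.
C = 7.2 × 0.9652 = 6.95 mg/L.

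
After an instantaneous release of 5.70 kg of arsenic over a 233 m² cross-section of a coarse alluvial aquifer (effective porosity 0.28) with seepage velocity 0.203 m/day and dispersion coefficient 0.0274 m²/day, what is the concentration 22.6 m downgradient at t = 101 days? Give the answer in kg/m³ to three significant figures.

0.00996 kg/m³

For an instantaneous plane source, C(x,t) = M/(n_e·A·√(4πDt)) · exp(−(x−vt)²/(4Dt)), with n_e·A the pore (flow) area.
Plume center vt = 0.203 × 101 = 20.503 m, so the well at 22.6 m is 2.097 m downgradient of the peak.
√(4πDt) = 5.897 m, giving peak height M/(n_e·A·√(4πDt)) = 5.70/(0.28 × 233 × 5.897) = 0.01482 kg/m³.
(x−vt)²/(4Dt) = (2.097)²/(4 × 0.0274 × 101) = 0.3973; exp(−0.3973) = 0.6721.
C = 0.01482 × 0.6721 = 0.00996 kg/m³.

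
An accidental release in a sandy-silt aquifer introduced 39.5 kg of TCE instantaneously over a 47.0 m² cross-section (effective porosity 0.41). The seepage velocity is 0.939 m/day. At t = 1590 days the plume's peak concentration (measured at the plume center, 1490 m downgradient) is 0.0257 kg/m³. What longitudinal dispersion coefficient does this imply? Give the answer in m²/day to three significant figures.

At the plume center C_max = M/(n_e·A·√(4πDt)), so D = M²/(4πt·(n_e·A·C_max)²).
n_e·A·C_max = 0.41 × 47.0 × 0.0257 = 0.4952 kg/m.
D = 39.5²/(4π × 1590 × 0.4952²) = 0.318 m²/day.

0.318 m²/day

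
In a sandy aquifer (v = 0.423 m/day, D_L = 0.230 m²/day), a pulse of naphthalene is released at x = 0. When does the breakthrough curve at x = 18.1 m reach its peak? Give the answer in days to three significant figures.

41.5 days

For the 1D instantaneous-source solution, setting ∂C/∂t = 0 at fixed x gives v²t² + 2Dt − x² = 0, so t = (√(D² + v²x²) − D)/v².
√(D² + v²x²) = √(0.230² + 0.423² × 18.1²) = 7.660; v² = 0.178929.
t = (7.660 − 0.230)/0.178929 = 41.5 days (vs. the pure-advection estimate x/v = 42.8 d).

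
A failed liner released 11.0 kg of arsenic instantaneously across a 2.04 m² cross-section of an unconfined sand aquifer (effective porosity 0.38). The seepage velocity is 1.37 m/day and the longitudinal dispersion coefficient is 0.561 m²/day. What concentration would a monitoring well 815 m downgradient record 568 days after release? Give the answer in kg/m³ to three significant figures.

For an instantaneous plane source, C(x,t) = M/(n_e·A·√(4πDt)) · exp(−(x−vt)²/(4Dt)), with n_e·A the pore (flow) area.
Plume center vt = 1.37 × 568 = 778.16 m, so the well at 815 m is 36.84 m downgradient of the peak.
√(4πDt) = 63.28 m, giving peak height M/(n_e·A·√(4πDt)) = 11.0/(0.38 × 2.04 × 63.28) = 0.2242 kg/m³.
(x−vt)²/(4Dt) = (36.84)²/(4 × 0.561 × 568) = 1.065; exp(−1.065) = 0.3447.
C = 0.2242 × 0.3447 = 0.0773 kg/m³.

0.0773 kg/m³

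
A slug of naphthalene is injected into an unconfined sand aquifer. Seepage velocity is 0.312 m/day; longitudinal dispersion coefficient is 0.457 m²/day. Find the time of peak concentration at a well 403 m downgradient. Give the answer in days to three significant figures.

1290 days

For the 1D instantaneous-source solution, setting ∂C/∂t = 0 at fixed x gives v²t² + 2Dt − x² = 0, so t = (√(D² + v²x²) − D)/v².
√(D² + v²x²) = √(0.457² + 0.312² × 403²) = 125.7; v² = 0.097344.
t = (125.7 − 0.457)/0.097344 = 1290 days (vs. the pure-advection estimate x/v = 1290 d).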